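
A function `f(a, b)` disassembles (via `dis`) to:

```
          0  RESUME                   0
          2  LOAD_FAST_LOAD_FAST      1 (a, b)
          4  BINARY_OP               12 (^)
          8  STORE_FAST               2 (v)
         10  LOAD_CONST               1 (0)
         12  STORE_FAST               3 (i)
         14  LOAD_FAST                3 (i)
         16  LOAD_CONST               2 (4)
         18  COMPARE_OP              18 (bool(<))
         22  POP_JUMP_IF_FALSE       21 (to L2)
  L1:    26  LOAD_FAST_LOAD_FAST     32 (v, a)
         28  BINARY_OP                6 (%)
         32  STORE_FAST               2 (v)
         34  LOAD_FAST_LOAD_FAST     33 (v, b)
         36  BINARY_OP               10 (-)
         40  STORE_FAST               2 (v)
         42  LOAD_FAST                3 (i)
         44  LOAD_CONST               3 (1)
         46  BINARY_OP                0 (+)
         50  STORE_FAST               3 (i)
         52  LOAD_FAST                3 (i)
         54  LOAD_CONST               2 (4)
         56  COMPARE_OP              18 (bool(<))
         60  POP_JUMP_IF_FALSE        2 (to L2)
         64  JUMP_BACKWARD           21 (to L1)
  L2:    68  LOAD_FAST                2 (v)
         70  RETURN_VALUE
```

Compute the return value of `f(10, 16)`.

LOAD_FAST_LOAD_FAST a,b → push 10,16
BINARY_OP ^ → 10 ^ 16 = 26
STORE_FAST v → v=26
LOAD_CONST → push 0
STORE_FAST i → i=0
LOAD_FAST i → push 0
LOAD_CONST → push 4
COMPARE_OP bool(<) → 0 vs 4 = True
POP_JUMP_IF_FALSE → pop True; no jump
LOAD_FAST_LOAD_FAST v,a → push 26,10
BINARY_OP % → 26 % 10 = 6
STORE_FAST v → v=6
LOAD_FAST_LOAD_FAST v,b → push 6,16
BINARY_OP - → 6 - 16 = -10
STORE_FAST v → v=-10
LOAD_FAST i → push 0
LOAD_CONST → push 1
BINARY_OP + → 0 + 1 = 1
STORE_FAST i → i=1
LOAD_FAST i → push 1
LOAD_CONST → push 4
COMPARE_OP bool(<) → 1 vs 4 = True
POP_JUMP_IF_FALSE → pop True; no jump
LOAD_FAST_LOAD_FAST v,a → push -10,10
BINARY_OP % → -10 % 10 = 0
STORE_FAST v → v=0
LOAD_FAST_LOAD_FAST v,b → push 0,16
BINARY_OP - → 0 - 16 = -16
STORE_FAST v → v=-16
LOAD_FAST i → push 1
LOAD_CONST → push 1
BINARY_OP + → 1 + 1 = 2
STORE_FAST i → i=2
LOAD_FAST i → push 2
LOAD_CONST → push 4
COMPARE_OP bool(<) → 2 vs 4 = True
POP_JUMP_IF_FALSE → pop True; no jump
LOAD_FAST_LOAD_FAST v,a → push -16,10
BINARY_OP % → -16 % 10 = 4
STORE_FAST v → v=4
LOAD_FAST_LOAD_FAST v,b → push 4,16
BINARY_OP - → 4 - 16 = -12
STORE_FAST v → v=-12
LOAD_FAST i → push 2
LOAD_CONST → push 1
BINARY_OP + → 2 + 1 = 3
STORE_FAST i → i=3
LOAD_FAST i → push 3
LOAD_CONST → push 4
COMPARE_OP bool(<) → 3 vs 4 = True
POP_JUMP_IF_FALSE → pop True; no jump
LOAD_FAST_LOAD_FAST v,a → push -12,10
BINARY_OP % → -12 % 10 = 8
STORE_FAST v → v=8
LOAD_FAST_LOAD_FAST v,b → push 8,16
BINARY_OP - → 8 - 16 = -8
STORE_FAST v → v=-8
LOAD_FAST i → push 3
LOAD_CONST → push 1
BINARY_OP + → 3 + 1 = 4
STORE_FAST i → i=4
LOAD_FAST i → push 4
LOAD_CONST → push 4
COMPARE_OP bool(<) → 4 vs 4 = False
POP_JUMP_IF_FALSE → pop False; jump
LOAD_FAST v → push -8
RETURN_VALUE → return -8.

-8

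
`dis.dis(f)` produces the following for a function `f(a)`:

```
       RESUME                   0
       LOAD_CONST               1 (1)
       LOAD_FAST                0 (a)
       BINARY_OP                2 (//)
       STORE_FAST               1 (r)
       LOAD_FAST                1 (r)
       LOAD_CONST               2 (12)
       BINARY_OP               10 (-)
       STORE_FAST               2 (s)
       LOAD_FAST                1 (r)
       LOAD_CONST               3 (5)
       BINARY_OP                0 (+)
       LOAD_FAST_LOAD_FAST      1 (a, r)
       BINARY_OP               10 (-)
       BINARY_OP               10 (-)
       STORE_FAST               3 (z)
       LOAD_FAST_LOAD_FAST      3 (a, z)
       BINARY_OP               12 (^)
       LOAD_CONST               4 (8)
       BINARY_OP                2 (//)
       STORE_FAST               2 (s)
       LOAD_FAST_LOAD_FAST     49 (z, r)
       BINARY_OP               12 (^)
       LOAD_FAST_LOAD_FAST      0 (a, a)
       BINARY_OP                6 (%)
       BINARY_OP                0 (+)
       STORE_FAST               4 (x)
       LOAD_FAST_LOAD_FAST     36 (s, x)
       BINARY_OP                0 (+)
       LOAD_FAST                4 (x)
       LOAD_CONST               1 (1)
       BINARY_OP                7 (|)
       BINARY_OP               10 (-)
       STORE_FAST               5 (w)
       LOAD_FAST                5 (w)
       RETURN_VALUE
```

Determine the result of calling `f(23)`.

-2

LOAD_CONST → push 1. Stack: [1]
LOAD_FAST a → push 23. Stack: [1, 23]
BINARY_OP // → 1 // 23 = 0. Stack: [0]
STORE_FAST r → r=0. Stack: []
LOAD_FAST r → push 0. Stack: [0]
LOAD_CONST → push 12. Stack: [0, 12]
BINARY_OP - → 0 - 12 = -12. Stack: [-12]
STORE_FAST s → s=-12. Stack: []
LOAD_FAST r → push 0. Stack: [0]
LOAD_CONST → push 5. Stack: [0, 5]
BINARY_OP + → 0 + 5 = 5. Stack: [5]
LOAD_FAST_LOAD_FAST a,r → push 23,0. Stack: [5, 23, 0]
BINARY_OP - → 23 - 0 = 23. Stack: [5, 23]
BINARY_OP - → 5 - 23 = -18. Stack: [-18]
STORE_FAST z → z=-18. Stack: []
LOAD_FAST_LOAD_FAST a,z → push 23,-18. Stack: [23, -18]
BINARY_OP ^ → 23 ^ -18 = -7. Stack: [-7]
LOAD_CONST → push 8. Stack: [-7, 8]
BINARY_OP // → -7 // 8 = -1. Stack: [-1]
STORE_FAST s → s=-1. Stack: []
LOAD_FAST_LOAD_FAST z,r → push -18,0. Stack: [-18, 0]
BINARY_OP ^ → -18 ^ 0 = -18. Stack: [-18]
LOAD_FAST_LOAD_FAST a,a → push 23,23. Stack: [-18, 23, 23]
BINARY_OP % → 23 % 23 = 0. Stack: [-18, 0]
BINARY_OP + → -18 + 0 = -18. Stack: [-18]
STORE_FAST x → x=-18. Stack: []
LOAD_FAST_LOAD_FAST s,x → push -1,-18. Stack: [-1, -18]
BINARY_OP + → -1 + -18 = -19. Stack: [-19]
LOAD_FAST x → push -18. Stack: [-19, -18]
LOAD_CONST → push 1. Stack: [-19, -18, 1]
BINARY_OP | → -18 | 1 = -17. Stack: [-19, -17]
BINARY_OP - → -19 - -17 = -2. Stack: [-2]
STORE_FAST w → w=-2. Stack: []
LOAD_FAST w → push -2. Stack: [-2]
RETURN_VALUE → return -2.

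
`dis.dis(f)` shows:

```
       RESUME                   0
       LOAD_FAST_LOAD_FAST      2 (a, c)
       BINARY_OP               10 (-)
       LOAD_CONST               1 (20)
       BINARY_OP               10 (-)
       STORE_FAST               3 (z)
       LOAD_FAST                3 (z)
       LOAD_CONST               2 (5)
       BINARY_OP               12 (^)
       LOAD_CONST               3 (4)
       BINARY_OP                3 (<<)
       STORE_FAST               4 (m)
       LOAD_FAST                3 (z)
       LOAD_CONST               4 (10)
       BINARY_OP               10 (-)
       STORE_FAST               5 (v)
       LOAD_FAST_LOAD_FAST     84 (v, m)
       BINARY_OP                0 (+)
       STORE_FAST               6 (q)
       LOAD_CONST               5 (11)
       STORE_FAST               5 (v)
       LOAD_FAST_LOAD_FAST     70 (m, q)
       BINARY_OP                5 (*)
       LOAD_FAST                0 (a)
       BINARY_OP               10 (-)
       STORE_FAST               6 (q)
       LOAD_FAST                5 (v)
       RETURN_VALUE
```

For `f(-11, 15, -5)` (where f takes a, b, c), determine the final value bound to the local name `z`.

LOAD_FAST_LOAD_FAST a,c → push -11,-5. Stack: [-11, -5]
BINARY_OP - → -11 - -5 = -6. Stack: [-6]
LOAD_CONST → push 20. Stack: [-6, 20]
BINARY_OP - → -6 - 20 = -26. Stack: [-26]
STORE_FAST z → z=-26. Stack: []
LOAD_FAST z → push -26. Stack: [-26]
LOAD_CONST → push 5. Stack: [-26, 5]
BINARY_OP ^ → -26 ^ 5 = -29. Stack: [-29]
LOAD_CONST → push 4. Stack: [-29, 4]
BINARY_OP << → -29 << 4 = -464. Stack: [-464]
STORE_FAST m → m=-464. Stack: []
LOAD_FAST z → push -26. Stack: [-26]
LOAD_CONST → push 10. Stack: [-26, 10]
BINARY_OP - → -26 - 10 = -36. Stack: [-36]
STORE_FAST v → v=-36. Stack: []
LOAD_FAST_LOAD_FAST v,m → push -36,-464. Stack: [-36, -464]
BINARY_OP + → -36 + -464 = -500. Stack: [-500]
STORE_FAST q → q=-500. Stack: []
LOAD_CONST → push 11. Stack: [11]
STORE_FAST v → v=11. Stack: []
LOAD_FAST_LOAD_FAST m,q → push -464,-500. Stack: [-464, -500]
BINARY_OP * → -464 * -500 = 232000. Stack: [232000]
LOAD_FAST a → push -11. Stack: [232000, -11]
BINARY_OP - → 232000 - -11 = 232011. Stack: [232011]
STORE_FAST q → q=232011. Stack: []
LOAD_FAST v → push 11. Stack: [11]
RETURN_VALUE → return 11.

-26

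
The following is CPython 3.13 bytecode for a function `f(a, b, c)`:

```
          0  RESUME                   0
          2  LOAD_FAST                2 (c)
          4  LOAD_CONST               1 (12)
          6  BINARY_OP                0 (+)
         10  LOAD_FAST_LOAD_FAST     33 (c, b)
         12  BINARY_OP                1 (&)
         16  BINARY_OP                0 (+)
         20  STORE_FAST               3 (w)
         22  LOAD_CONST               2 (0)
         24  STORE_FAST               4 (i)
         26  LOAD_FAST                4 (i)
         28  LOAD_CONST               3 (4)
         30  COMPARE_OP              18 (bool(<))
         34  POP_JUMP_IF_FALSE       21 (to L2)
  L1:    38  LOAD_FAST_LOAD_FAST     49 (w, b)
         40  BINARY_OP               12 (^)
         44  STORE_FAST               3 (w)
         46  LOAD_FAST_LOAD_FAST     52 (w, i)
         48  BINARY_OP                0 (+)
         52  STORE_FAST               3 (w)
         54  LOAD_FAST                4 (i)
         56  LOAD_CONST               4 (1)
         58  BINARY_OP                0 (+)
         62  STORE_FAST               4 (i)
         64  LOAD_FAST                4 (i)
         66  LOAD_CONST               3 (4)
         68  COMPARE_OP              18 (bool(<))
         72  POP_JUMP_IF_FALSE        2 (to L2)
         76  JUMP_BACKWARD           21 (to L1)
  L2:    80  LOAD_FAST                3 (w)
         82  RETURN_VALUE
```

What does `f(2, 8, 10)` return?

LOAD_FAST c → push 10
LOAD_CONST → push 12
BINARY_OP + → 10 + 12 = 22
LOAD_FAST_LOAD_FAST c,b → push 10,8
BINARY_OP & → 10 & 8 = 8
BINARY_OP + → 22 + 8 = 30
STORE_FAST w → w=30
LOAD_CONST → push 0
STORE_FAST i → i=0
LOAD_FAST i → push 0
LOAD_CONST → push 4
COMPARE_OP bool(<) → 0 vs 4 = True
POP_JUMP_IF_FALSE → pop True; no jump
LOAD_FAST_LOAD_FAST w,b → push 30,8
BINARY_OP ^ → 30 ^ 8 = 22
STORE_FAST w → w=22
LOAD_FAST_LOAD_FAST w,i → push 22,0
BINARY_OP + → 22 + 0 = 22
STORE_FAST w → w=22
LOAD_FAST i → push 0
LOAD_CONST → push 1
BINARY_OP + → 0 + 1 = 1
STORE_FAST i → i=1
LOAD_FAST i → push 1
LOAD_CONST → push 4
COMPARE_OP bool(<) → 1 vs 4 = True
POP_JUMP_IF_FALSE → pop True; no jump
LOAD_FAST_LOAD_FAST w,b → push 22,8
BINARY_OP ^ → 22 ^ 8 = 30
STORE_FAST w → w=30
LOAD_FAST_LOAD_FAST w,i → push 30,1
BINARY_OP + → 30 + 1 = 31
STORE_FAST w → w=31
LOAD_FAST i → push 1
LOAD_CONST → push 1
BINARY_OP + → 1 + 1 = 2
STORE_FAST i → i=2
LOAD_FAST i → push 2
LOAD_CONST → push 4
COMPARE_OP bool(<) → 2 vs 4 = True
POP_JUMP_IF_FALSE → pop True; no jump
LOAD_FAST_LOAD_FAST w,b → push 31,8
BINARY_OP ^ → 31 ^ 8 = 23
STORE_FAST w → w=23
LOAD_FAST_LOAD_FAST w,i → push 23,2
BINARY_OP + → 23 + 2 = 25
STORE_FAST w → w=25
LOAD_FAST i → push 2
LOAD_CONST → push 1
BINARY_OP + → 2 + 1 = 3
STORE_FAST i → i=3
LOAD_FAST i → push 3
LOAD_CONST → push 4
COMPARE_OP bool(<) → 3 vs 4 = True
POP_JUMP_IF_FALSE → pop True; no jump
LOAD_FAST_LOAD_FAST w,b → push 25,8
BINARY_OP ^ → 25 ^ 8 = 17
STORE_FAST w → w=17
LOAD_FAST_LOAD_FAST w,i → push 17,3
BINARY_OP + → 17 + 3 = 20
STORE_FAST w → w=20
LOAD_FAST i → push 3
LOAD_CONST → push 1
BINARY_OP + → 3 + 1 = 4
STORE_FAST i → i=4
LOAD_FAST i → push 4
LOAD_CONST → push 4
COMPARE_OP bool(<) → 4 vs 4 = False
POP_JUMP_IF_FALSE → pop False; jump
LOAD_FAST w → push 20
RETURN_VALUE → return 20.

20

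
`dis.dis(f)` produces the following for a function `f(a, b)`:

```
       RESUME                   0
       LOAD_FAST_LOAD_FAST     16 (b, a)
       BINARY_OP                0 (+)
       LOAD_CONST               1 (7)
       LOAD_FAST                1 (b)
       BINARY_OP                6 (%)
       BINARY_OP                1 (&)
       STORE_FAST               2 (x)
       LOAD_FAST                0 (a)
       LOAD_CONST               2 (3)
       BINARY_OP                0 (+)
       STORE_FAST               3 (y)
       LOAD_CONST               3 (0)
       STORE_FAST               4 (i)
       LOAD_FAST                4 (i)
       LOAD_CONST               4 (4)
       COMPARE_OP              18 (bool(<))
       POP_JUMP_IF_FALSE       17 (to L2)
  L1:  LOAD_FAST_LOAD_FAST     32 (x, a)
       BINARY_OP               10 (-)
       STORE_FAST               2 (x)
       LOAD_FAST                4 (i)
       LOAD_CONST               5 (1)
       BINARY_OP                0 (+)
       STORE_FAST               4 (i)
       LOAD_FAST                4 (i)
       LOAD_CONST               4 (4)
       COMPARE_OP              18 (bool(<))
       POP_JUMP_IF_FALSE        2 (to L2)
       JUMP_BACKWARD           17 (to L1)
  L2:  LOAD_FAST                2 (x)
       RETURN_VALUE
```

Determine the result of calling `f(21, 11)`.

-84

LOAD_FAST_LOAD_FAST b,a → push 11,21. Stack: [11, 21]
BINARY_OP + → 11 + 21 = 32. Stack: [32]
LOAD_CONST → push 7. Stack: [32, 7]
LOAD_FAST b → push 11. Stack: [32, 7, 11]
BINARY_OP % → 7 % 11 = 7. Stack: [32, 7]
BINARY_OP & → 32 & 7 = 0. Stack: [0]
STORE_FAST x → x=0. Stack: []
LOAD_FAST a → push 21. Stack: [21]
LOAD_CONST → push 3. Stack: [21, 3]
BINARY_OP + → 21 + 3 = 24. Stack: [24]
STORE_FAST y → y=24. Stack: []
LOAD_CONST → push 0. Stack: [0]
STORE_FAST i → i=0. Stack: []
LOAD_FAST i → push 0. Stack: [0]
LOAD_CONST → push 4. Stack: [0, 4]
COMPARE_OP bool(<) → 0 vs 4 = True. Stack: [True]
POP_JUMP_IF_FALSE → pop True; no jump. Stack: []
LOAD_FAST_LOAD_FAST x,a → push 0,21. Stack: [0, 21]
BINARY_OP - → 0 - 21 = -21. Stack: [-21]
STORE_FAST x → x=-21. Stack: []
LOAD_FAST i → push 0. Stack: [0]
LOAD_CONST → push 1. Stack: [0, 1]
BINARY_OP + → 0 + 1 = 1. Stack: [1]
STORE_FAST i → i=1. Stack: []
LOAD_FAST i → push 1. Stack: [1]
LOAD_CONST → push 4. Stack: [1, 4]
COMPARE_OP bool(<) → 1 vs 4 = True. Stack: [True]
POP_JUMP_IF_FALSE → pop True; no jump. Stack: []
LOAD_FAST_LOAD_FAST x,a → push -21,21. Stack: [-21, 21]
BINARY_OP - → -21 - 21 = -42. Stack: [-42]
STORE_FAST x → x=-42. Stack: []
LOAD_FAST i → push 1. Stack: [1]
LOAD_CONST → push 1. Stack: [1, 1]
BINARY_OP + → 1 + 1 = 2. Stack: [2]
STORE_FAST i → i=2. Stack: []
LOAD_FAST i → push 2. Stack: [2]
LOAD_CONST → push 4. Stack: [2, 4]
COMPARE_OP bool(<) → 2 vs 4 = True. Stack: [True]
POP_JUMP_IF_FALSE → pop True; no jump. Stack: []
LOAD_FAST_LOAD_FAST x,a → push -42,21. Stack: [-42, 21]
BINARY_OP - → -42 - 21 = -63. Stack: [-63]
STORE_FAST x → x=-63. Stack: []
LOAD_FAST i → push 2. Stack: [2]
LOAD_CONST → push 1. Stack: [2, 1]
BINARY_OP + → 2 + 1 = 3. Stack: [3]
STORE_FAST i → i=3. Stack: []
LOAD_FAST i → push 3. Stack: [3]
LOAD_CONST → push 4. Stack: [3, 4]
COMPARE_OP bool(<) → 3 vs 4 = True. Stack: [True]
POP_JUMP_IF_FALSE → pop True; no jump. Stack: []
LOAD_FAST_LOAD_FAST x,a → push -63,21. Stack: [-63, 21]
BINARY_OP - → -63 - 21 = -84. Stack: [-84]
STORE_FAST x → x=-84. Stack: []
LOAD_FAST i → push 3. Stack: [3]
LOAD_CONST → push 1. Stack: [3, 1]
BINARY_OP + → 3 + 1 = 4. Stack: [4]
STORE_FAST i → i=4. Stack: []
LOAD_FAST i → push 4. Stack: [4]
LOAD_CONST → push 4. Stack: [4, 4]
COMPARE_OP bool(<) → 4 vs 4 = False. Stack: [False]
POP_JUMP_IF_FALSE → pop False; jump. Stack: []
LOAD_FAST x → push -84. Stack: [-84]
RETURN_VALUE → return -84.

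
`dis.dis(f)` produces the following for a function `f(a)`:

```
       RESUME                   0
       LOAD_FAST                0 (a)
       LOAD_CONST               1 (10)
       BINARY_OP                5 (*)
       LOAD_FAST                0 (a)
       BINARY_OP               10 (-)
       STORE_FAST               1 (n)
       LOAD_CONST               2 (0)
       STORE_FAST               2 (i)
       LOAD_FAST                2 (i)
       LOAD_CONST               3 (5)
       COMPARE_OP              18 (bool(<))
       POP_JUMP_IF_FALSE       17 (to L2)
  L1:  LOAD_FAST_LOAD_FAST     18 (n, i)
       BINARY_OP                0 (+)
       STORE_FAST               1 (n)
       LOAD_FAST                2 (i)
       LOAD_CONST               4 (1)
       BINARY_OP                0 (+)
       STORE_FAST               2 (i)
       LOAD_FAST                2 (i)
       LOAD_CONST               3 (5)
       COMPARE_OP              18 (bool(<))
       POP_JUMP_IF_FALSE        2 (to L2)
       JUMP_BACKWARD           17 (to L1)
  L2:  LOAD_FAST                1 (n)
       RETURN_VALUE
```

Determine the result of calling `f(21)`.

199

LOAD_FAST a → push 21
LOAD_CONST → push 10
BINARY_OP * → 21 * 10 = 210
LOAD_FAST a → push 21
BINARY_OP - → 210 - 21 = 189
STORE_FAST n → n=189
LOAD_CONST → push 0
STORE_FAST i → i=0
LOAD_FAST i → push 0
LOAD_CONST → push 5
COMPARE_OP bool(<) → 0 vs 5 = True
POP_JUMP_IF_FALSE → pop True; no jump
LOAD_FAST_LOAD_FAST n,i → push 189,0
BINARY_OP + → 189 + 0 = 189
STORE_FAST n → n=189
LOAD_FAST i → push 0
LOAD_CONST → push 1
BINARY_OP + → 0 + 1 = 1
STORE_FAST i → i=1
LOAD_FAST i → push 1
LOAD_CONST → push 5
COMPARE_OP bool(<) → 1 vs 5 = True
POP_JUMP_IF_FALSE → pop True; no jump
LOAD_FAST_LOAD_FAST n,i → push 189,1
BINARY_OP + → 189 + 1 = 190
STORE_FAST n → n=190
LOAD_FAST i → push 1
LOAD_CONST → push 1
BINARY_OP + → 1 + 1 = 2
STORE_FAST i → i=2
LOAD_FAST i → push 2
LOAD_CONST → push 5
COMPARE_OP bool(<) → 2 vs 5 = True
POP_JUMP_IF_FALSE → pop True; no jump
LOAD_FAST_LOAD_FAST n,i → push 190,2
BINARY_OP + → 190 + 2 = 192
STORE_FAST n → n=192
LOAD_FAST i → push 2
LOAD_CONST → push 1
BINARY_OP + → 2 + 1 = 3
STORE_FAST i → i=3
LOAD_FAST i → push 3
LOAD_CONST → push 5
COMPARE_OP bool(<) → 3 vs 5 = True
POP_JUMP_IF_FALSE → pop True; no jump
LOAD_FAST_LOAD_FAST n,i → push 192,3
BINARY_OP + → 192 + 3 = 195
STORE_FAST n → n=195
LOAD_FAST i → push 3
LOAD_CONST → push 1
BINARY_OP + → 3 + 1 = 4
STORE_FAST i → i=4
LOAD_FAST i → push 4
LOAD_CONST → push 5
COMPARE_OP bool(<) → 4 vs 5 = True
POP_JUMP_IF_FALSE → pop True; no jump
LOAD_FAST_LOAD_FAST n,i → push 195,4
BINARY_OP + → 195 + 4 = 199
STORE_FAST n → n=199
LOAD_FAST i → push 4
LOAD_CONST → push 1
BINARY_OP + → 4 + 1 = 5
STORE_FAST i → i=5
LOAD_FAST i → push 5
LOAD_CONST → push 5
COMPARE_OP bool(<) → 5 vs 5 = False
POP_JUMP_IF_FALSE → pop False; jump
LOAD_FAST n → push 199
RETURN_VALUE → return 199.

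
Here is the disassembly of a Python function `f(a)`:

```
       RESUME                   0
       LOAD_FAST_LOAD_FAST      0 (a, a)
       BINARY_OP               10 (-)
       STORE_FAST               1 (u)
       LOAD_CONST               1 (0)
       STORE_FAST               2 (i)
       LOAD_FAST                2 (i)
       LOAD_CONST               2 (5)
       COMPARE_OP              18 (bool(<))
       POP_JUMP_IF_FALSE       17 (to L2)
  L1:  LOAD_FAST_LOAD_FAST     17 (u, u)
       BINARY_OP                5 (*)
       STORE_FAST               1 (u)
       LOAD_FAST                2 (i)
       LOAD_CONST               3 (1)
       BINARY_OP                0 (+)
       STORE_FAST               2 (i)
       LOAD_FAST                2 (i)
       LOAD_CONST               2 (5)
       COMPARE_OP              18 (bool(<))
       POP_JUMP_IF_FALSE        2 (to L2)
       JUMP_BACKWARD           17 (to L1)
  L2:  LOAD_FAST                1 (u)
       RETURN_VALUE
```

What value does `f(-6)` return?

LOAD_FAST_LOAD_FAST a,a → push -6,-6. Stack: [-6, -6]
BINARY_OP - → -6 - -6 = 0. Stack: [0]
STORE_FAST u → u=0. Stack: []
LOAD_CONST → push 0. Stack: [0]
STORE_FAST i → i=0. Stack: []
LOAD_FAST i → push 0. Stack: [0]
LOAD_CONST → push 5. Stack: [0, 5]
COMPARE_OP bool(<) → 0 vs 5 = True. Stack: [True]
POP_JUMP_IF_FALSE → pop True; no jump. Stack: []
LOAD_FAST_LOAD_FAST u,u → push 0,0. Stack: [0, 0]
BINARY_OP * → 0 * 0 = 0. Stack: [0]
STORE_FAST u → u=0. Stack: []
LOAD_FAST i → push 0. Stack: [0]
LOAD_CONST → push 1. Stack: [0, 1]
BINARY_OP + → 0 + 1 = 1. Stack: [1]
STORE_FAST i → i=1. Stack: []
LOAD_FAST i → push 1. Stack: [1]
LOAD_CONST → push 5. Stack: [1, 5]
COMPARE_OP bool(<) → 1 vs 5 = True. Stack: [True]
POP_JUMP_IF_FALSE → pop True; no jump. Stack: []
LOAD_FAST_LOAD_FAST u,u → push 0,0. Stack: [0, 0]
BINARY_OP * → 0 * 0 = 0. Stack: [0]
STORE_FAST u → u=0. Stack: []
LOAD_FAST i → push 1. Stack: [1]
LOAD_CONST → push 1. Stack: [1, 1]
BINARY_OP + → 1 + 1 = 2. Stack: [2]
STORE_FAST i → i=2. Stack: []
LOAD_FAST i → push 2. Stack: [2]
LOAD_CONST → push 5. Stack: [2, 5]
COMPARE_OP bool(<) → 2 vs 5 = True. Stack: [True]
POP_JUMP_IF_FALSE → pop True; no jump. Stack: []
LOAD_FAST_LOAD_FAST u,u → push 0,0. Stack: [0, 0]
BINARY_OP * → 0 * 0 = 0. Stack: [0]
STORE_FAST u → u=0. Stack: []
LOAD_FAST i → push 2. Stack: [2]
LOAD_CONST → push 1. Stack: [2, 1]
BINARY_OP + → 2 + 1 = 3. Stack: [3]
STORE_FAST i → i=3. Stack: []
LOAD_FAST i → push 3. Stack: [3]
LOAD_CONST → push 5. Stack: [3, 5]
COMPARE_OP bool(<) → 3 vs 5 = True. Stack: [True]
POP_JUMP_IF_FALSE → pop True; no jump. Stack: []
LOAD_FAST_LOAD_FAST u,u → push 0,0. Stack: [0, 0]
BINARY_OP * → 0 * 0 = 0. Stack: [0]
STORE_FAST u → u=0. Stack: []
LOAD_FAST i → push 3. Stack: [3]
LOAD_CONST → push 1. Stack: [3, 1]
BINARY_OP + → 3 + 1 = 4. Stack: [4]
STORE_FAST i → i=4. Stack: []
LOAD_FAST i → push 4. Stack: [4]
LOAD_CONST → push 5. Stack: [4, 5]
COMPARE_OP bool(<) → 4 vs 5 = True. Stack: [True]
POP_JUMP_IF_FALSE → pop True; no jump. Stack: []
LOAD_FAST_LOAD_FAST u,u → push 0,0. Stack: [0, 0]
BINARY_OP * → 0 * 0 = 0. Stack: [0]
STORE_FAST u → u=0. Stack: []
LOAD_FAST i → push 4. Stack: [4]
LOAD_CONST → push 1. Stack: [4, 1]
BINARY_OP + → 4 + 1 = 5. Stack: [5]
STORE_FAST i → i=5. Stack: []
LOAD_FAST i → push 5. Stack: [5]
LOAD_CONST → push 5. Stack: [5, 5]
COMPARE_OP bool(<) → 5 vs 5 = False. Stack: [False]
POP_JUMP_IF_FALSE → pop False; jump. Stack: []
LOAD_FAST u → push 0. Stack: [0]
RETURN_VALUE → return 0.

0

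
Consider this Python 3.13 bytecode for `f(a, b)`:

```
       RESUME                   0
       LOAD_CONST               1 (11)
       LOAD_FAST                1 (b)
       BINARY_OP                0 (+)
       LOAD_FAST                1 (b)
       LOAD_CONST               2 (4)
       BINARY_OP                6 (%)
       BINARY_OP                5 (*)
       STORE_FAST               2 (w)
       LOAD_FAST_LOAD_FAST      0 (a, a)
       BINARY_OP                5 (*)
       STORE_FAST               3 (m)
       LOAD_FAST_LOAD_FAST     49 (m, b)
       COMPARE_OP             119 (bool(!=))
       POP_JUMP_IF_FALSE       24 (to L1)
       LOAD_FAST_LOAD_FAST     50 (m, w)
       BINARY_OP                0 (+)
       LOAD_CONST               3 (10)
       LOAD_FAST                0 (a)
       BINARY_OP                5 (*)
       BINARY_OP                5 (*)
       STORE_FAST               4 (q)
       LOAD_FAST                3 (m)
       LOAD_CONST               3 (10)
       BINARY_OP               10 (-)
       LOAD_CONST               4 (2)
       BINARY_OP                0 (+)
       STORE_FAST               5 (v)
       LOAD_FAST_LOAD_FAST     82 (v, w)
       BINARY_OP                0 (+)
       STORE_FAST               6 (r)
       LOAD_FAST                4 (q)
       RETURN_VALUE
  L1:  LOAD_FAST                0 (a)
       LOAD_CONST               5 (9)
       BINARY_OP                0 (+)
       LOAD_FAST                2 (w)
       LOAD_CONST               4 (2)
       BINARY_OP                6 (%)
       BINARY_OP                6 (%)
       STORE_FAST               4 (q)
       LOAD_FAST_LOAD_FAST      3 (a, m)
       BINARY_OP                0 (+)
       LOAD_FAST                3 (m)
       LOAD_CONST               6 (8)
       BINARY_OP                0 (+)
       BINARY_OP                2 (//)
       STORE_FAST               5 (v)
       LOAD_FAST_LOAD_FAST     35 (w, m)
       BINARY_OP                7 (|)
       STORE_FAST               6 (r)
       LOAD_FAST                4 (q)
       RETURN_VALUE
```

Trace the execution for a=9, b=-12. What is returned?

LOAD_CONST → push 11. Stack: [11]
LOAD_FAST b → push -12. Stack: [11, -12]
BINARY_OP + → 11 + -12 = -1. Stack: [-1]
LOAD_FAST b → push -12. Stack: [-1, -12]
LOAD_CONST → push 4. Stack: [-1, -12, 4]
BINARY_OP % → -12 % 4 = 0. Stack: [-1, 0]
BINARY_OP * → -1 * 0 = 0. Stack: [0]
STORE_FAST w → w=0. Stack: []
LOAD_FAST_LOAD_FAST a,a → push 9,9. Stack: [9, 9]
BINARY_OP * → 9 * 9 = 81. Stack: [81]
STORE_FAST m → m=81. Stack: []
LOAD_FAST_LOAD_FAST m,b → push 81,-12. Stack: [81, -12]
COMPARE_OP bool(!=) → 81 vs -12 = True. Stack: [True]
POP_JUMP_IF_FALSE → pop True; no jump. Stack: []
LOAD_FAST_LOAD_FAST m,w → push 81,0. Stack: [81, 0]
BINARY_OP + → 81 + 0 = 81. Stack: [81]
LOAD_CONST → push 10. Stack: [81, 10]
LOAD_FAST a → push 9. Stack: [81, 10, 9]
BINARY_OP * → 10 * 9 = 90. Stack: [81, 90]
BINARY_OP * → 81 * 90 = 7290. Stack: [7290]
STORE_FAST q → q=7290. Stack: []
LOAD_FAST m → push 81. Stack: [81]
LOAD_CONST → push 10. Stack: [81, 10]
BINARY_OP - → 81 - 10 = 71. Stack: [71]
LOAD_CONST → push 2. Stack: [71, 2]
BINARY_OP + → 71 + 2 = 73. Stack: [73]
STORE_FAST v → v=73. Stack: []
LOAD_FAST_LOAD_FAST v,w → push 73,0. Stack: [73, 0]
BINARY_OP + → 73 + 0 = 73. Stack: [73]
STORE_FAST r → r=73. Stack: []
LOAD_FAST q → push 7290. Stack: [7290]
RETURN_VALUE → return 7290.

7290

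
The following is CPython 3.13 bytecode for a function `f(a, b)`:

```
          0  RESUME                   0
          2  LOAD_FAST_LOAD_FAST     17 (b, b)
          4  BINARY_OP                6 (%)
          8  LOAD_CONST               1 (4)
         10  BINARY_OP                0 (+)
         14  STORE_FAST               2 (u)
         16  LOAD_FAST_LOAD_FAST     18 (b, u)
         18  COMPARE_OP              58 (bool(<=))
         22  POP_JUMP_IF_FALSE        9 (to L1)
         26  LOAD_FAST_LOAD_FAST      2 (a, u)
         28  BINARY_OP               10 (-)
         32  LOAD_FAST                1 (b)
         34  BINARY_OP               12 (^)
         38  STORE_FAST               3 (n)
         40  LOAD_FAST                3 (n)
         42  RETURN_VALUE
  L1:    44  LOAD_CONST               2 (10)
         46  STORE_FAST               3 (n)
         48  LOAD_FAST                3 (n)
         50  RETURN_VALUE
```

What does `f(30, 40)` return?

LOAD_FAST_LOAD_FAST b,b → push 40,40. Stack: [40, 40]
BINARY_OP % → 40 % 40 = 0. Stack: [0]
LOAD_CONST → push 4. Stack: [0, 4]
BINARY_OP + → 0 + 4 = 4. Stack: [4]
STORE_FAST u → u=4. Stack: []
LOAD_FAST_LOAD_FAST b,u → push 40,4. Stack: [40, 4]
COMPARE_OP bool(<=) → 40 vs 4 = False. Stack: [False]
POP_JUMP_IF_FALSE → pop False; jump. Stack: []
LOAD_CONST → push 10. Stack: [10]
STORE_FAST n → n=10. Stack: []
LOAD_FAST n → push 10. Stack: [10]
RETURN_VALUE → return 10.

10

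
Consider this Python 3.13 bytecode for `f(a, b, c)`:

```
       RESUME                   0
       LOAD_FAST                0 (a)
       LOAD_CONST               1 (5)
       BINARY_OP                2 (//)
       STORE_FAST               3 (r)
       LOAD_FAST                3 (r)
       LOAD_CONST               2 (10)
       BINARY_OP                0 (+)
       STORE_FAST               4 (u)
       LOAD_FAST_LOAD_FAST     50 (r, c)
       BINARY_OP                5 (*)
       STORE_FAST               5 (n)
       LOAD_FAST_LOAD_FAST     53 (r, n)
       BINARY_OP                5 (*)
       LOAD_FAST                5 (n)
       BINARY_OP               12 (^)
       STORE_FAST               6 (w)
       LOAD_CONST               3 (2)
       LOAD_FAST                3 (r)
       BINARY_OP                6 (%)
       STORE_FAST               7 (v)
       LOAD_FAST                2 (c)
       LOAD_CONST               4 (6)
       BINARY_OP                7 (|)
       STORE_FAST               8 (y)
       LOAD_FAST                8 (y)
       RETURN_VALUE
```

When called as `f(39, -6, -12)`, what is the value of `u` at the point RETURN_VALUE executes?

17

LOAD_FAST a → push 39. Stack: [39]
LOAD_CONST → push 5. Stack: [39, 5]
BINARY_OP // → 39 // 5 = 7. Stack: [7]
STORE_FAST r → r=7. Stack: []
LOAD_FAST r → push 7. Stack: [7]
LOAD_CONST → push 10. Stack: [7, 10]
BINARY_OP + → 7 + 10 = 17. Stack: [17]
STORE_FAST u → u=17. Stack: []
LOAD_FAST_LOAD_FAST r,c → push 7,-12. Stack: [7, -12]
BINARY_OP * → 7 * -12 = -84. Stack: [-84]
STORE_FAST n → n=-84. Stack: []
LOAD_FAST_LOAD_FAST r,n → push 7,-84. Stack: [7, -84]
BINARY_OP * → 7 * -84 = -588. Stack: [-588]
LOAD_FAST n → push -84. Stack: [-588, -84]
BINARY_OP ^ → -588 ^ -84 = 536. Stack: [536]
STORE_FAST w → w=536. Stack: []
LOAD_CONST → push 2. Stack: [2]
LOAD_FAST r → push 7. Stack: [2, 7]
BINARY_OP % → 2 % 7 = 2. Stack: [2]
STORE_FAST v → v=2. Stack: []
LOAD_FAST c → push -12. Stack: [-12]
LOAD_CONST → push 6. Stack: [-12, 6]
BINARY_OP | → -12 | 6 = -10. Stack: [-10]
STORE_FAST y → y=-10. Stack: []
LOAD_FAST y → push -10. Stack: [-10]
RETURN_VALUE → return -10.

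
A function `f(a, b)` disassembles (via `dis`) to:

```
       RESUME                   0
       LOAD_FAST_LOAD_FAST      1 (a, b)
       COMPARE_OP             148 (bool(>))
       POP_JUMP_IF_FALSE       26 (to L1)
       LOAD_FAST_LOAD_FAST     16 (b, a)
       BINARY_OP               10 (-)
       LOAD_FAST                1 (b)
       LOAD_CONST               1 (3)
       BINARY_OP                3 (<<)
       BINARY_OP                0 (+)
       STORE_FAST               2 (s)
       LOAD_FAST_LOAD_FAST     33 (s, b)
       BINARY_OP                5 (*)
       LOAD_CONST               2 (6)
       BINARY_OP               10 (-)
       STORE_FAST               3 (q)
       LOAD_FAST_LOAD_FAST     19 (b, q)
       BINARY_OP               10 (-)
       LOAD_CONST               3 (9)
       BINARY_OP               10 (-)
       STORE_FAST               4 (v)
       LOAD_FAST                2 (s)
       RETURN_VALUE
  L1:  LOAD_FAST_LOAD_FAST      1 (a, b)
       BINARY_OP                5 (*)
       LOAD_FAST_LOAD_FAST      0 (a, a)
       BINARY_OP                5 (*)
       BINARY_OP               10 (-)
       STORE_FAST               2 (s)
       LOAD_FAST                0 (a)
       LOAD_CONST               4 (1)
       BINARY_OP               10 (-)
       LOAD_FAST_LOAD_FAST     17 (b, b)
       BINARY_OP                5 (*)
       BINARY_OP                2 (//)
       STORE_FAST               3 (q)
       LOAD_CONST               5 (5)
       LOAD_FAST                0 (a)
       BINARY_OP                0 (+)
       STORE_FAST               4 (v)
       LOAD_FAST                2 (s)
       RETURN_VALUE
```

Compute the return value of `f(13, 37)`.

312

LOAD_FAST_LOAD_FAST a,b → push 13,37. Stack: [13, 37]
COMPARE_OP bool(>) → 13 vs 37 = False. Stack: [False]
POP_JUMP_IF_FALSE → pop False; jump. Stack: []
LOAD_FAST_LOAD_FAST a,b → push 13,37. Stack: [13, 37]
BINARY_OP * → 13 * 37 = 481. Stack: [481]
LOAD_FAST_LOAD_FAST a,a → push 13,13. Stack: [481, 13, 13]
BINARY_OP * → 13 * 13 = 169. Stack: [481, 169]
BINARY_OP - → 481 - 169 = 312. Stack: [312]
STORE_FAST s → s=312. Stack: []
LOAD_FAST a → push 13. Stack: [13]
LOAD_CONST → push 1. Stack: [13, 1]
BINARY_OP - → 13 - 1 = 12. Stack: [12]
LOAD_FAST_LOAD_FAST b,b → push 37,37. Stack: [12, 37, 37]
BINARY_OP * → 37 * 37 = 1369. Stack: [12, 1369]
BINARY_OP // → 12 // 1369 = 0. Stack: [0]
STORE_FAST q → q=0. Stack: []
LOAD_CONST → push 5. Stack: [5]
LOAD_FAST a → push 13. Stack: [5, 13]
BINARY_OP + → 5 + 13 = 18. Stack: [18]
STORE_FAST v → v=18. Stack: []
LOAD_FAST s → push 312. Stack: [312]
RETURN_VALUE → return 312.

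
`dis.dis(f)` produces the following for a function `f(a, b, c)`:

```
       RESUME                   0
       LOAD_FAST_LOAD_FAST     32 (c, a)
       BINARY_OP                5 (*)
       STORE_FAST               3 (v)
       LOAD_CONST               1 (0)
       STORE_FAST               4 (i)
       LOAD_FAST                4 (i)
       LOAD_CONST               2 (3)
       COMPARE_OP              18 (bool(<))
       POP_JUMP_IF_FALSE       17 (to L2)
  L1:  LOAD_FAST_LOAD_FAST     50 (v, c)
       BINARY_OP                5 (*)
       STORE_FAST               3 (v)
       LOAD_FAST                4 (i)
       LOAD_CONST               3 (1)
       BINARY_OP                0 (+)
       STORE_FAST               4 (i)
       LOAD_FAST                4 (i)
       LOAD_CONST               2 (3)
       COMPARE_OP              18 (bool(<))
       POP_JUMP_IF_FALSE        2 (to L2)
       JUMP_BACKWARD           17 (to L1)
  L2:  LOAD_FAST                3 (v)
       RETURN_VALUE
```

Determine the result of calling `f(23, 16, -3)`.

1863

LOAD_FAST_LOAD_FAST c,a → push -3,23. Stack: [-3, 23]
BINARY_OP * → -3 * 23 = -69. Stack: [-69]
STORE_FAST v → v=-69. Stack: []
LOAD_CONST → push 0. Stack: [0]
STORE_FAST i → i=0. Stack: []
LOAD_FAST i → push 0. Stack: [0]
LOAD_CONST → push 3. Stack: [0, 3]
COMPARE_OP bool(<) → 0 vs 3 = True. Stack: [True]
POP_JUMP_IF_FALSE → pop True; no jump. Stack: []
LOAD_FAST_LOAD_FAST v,c → push -69,-3. Stack: [-69, -3]
BINARY_OP * → -69 * -3 = 207. Stack: [207]
STORE_FAST v → v=207. Stack: []
LOAD_FAST i → push 0. Stack: [0]
LOAD_CONST → push 1. Stack: [0, 1]
BINARY_OP + → 0 + 1 = 1. Stack: [1]
STORE_FAST i → i=1. Stack: []
LOAD_FAST i → push 1. Stack: [1]
LOAD_CONST → push 3. Stack: [1, 3]
COMPARE_OP bool(<) → 1 vs 3 = True. Stack: [True]
POP_JUMP_IF_FALSE → pop True; no jump. Stack: []
LOAD_FAST_LOAD_FAST v,c → push 207,-3. Stack: [207, -3]
BINARY_OP * → 207 * -3 = -621. Stack: [-621]
STORE_FAST v → v=-621. Stack: []
LOAD_FAST i → push 1. Stack: [1]
LOAD_CONST → push 1. Stack: [1, 1]
BINARY_OP + → 1 + 1 = 2. Stack: [2]
STORE_FAST i → i=2. Stack: []
LOAD_FAST i → push 2. Stack: [2]
LOAD_CONST → push 3. Stack: [2, 3]
COMPARE_OP bool(<) → 2 vs 3 = True. Stack: [True]
POP_JUMP_IF_FALSE → pop True; no jump. Stack: []
LOAD_FAST_LOAD_FAST v,c → push -621,-3. Stack: [-621, -3]
BINARY_OP * → -621 * -3 = 1863. Stack: [1863]
STORE_FAST v → v=1863. Stack: []
LOAD_FAST i → push 2. Stack: [2]
LOAD_CONST → push 1. Stack: [2, 1]
BINARY_OP + → 2 + 1 = 3. Stack: [3]
STORE_FAST i → i=3. Stack: []
LOAD_FAST i → push 3. Stack: [3]
LOAD_CONST → push 3. Stack: [3, 3]
COMPARE_OP bool(<) → 3 vs 3 = False. Stack: [False]
POP_JUMP_IF_FALSE → pop False; jump. Stack: []
LOAD_FAST v → push 1863. Stack: [1863]
RETURN_VALUE → return 1863.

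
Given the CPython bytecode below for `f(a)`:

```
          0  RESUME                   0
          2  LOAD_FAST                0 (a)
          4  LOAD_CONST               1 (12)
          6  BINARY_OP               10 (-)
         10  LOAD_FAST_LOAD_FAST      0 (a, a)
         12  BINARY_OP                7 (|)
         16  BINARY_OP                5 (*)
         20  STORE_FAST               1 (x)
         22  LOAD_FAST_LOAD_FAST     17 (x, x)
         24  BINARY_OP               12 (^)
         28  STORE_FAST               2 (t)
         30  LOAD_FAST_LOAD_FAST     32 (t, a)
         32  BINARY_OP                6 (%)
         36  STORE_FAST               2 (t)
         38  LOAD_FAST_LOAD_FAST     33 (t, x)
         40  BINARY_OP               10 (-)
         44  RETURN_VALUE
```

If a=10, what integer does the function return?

LOAD_FAST a → push 10. Stack: [10]
LOAD_CONST → push 12. Stack: [10, 12]
BINARY_OP - → 10 - 12 = -2. Stack: [-2]
LOAD_FAST_LOAD_FAST a,a → push 10,10. Stack: [-2, 10, 10]
BINARY_OP | → 10 | 10 = 10. Stack: [-2, 10]
BINARY_OP * → -2 * 10 = -20. Stack: [-20]
STORE_FAST x → x=-20. Stack: []
LOAD_FAST_LOAD_FAST x,x → push -20,-20. Stack: [-20, -20]
BINARY_OP ^ → -20 ^ -20 = 0. Stack: [0]
STORE_FAST t → t=0. Stack: []
LOAD_FAST_LOAD_FAST t,a → push 0,10. Stack: [0, 10]
BINARY_OP % → 0 % 10 = 0. Stack: [0]
STORE_FAST t → t=0. Stack: []
LOAD_FAST_LOAD_FAST t,x → push 0,-20. Stack: [0, -20]
BINARY_OP - → 0 - -20 = 20. Stack: [20]
RETURN_VALUE → return 20.

20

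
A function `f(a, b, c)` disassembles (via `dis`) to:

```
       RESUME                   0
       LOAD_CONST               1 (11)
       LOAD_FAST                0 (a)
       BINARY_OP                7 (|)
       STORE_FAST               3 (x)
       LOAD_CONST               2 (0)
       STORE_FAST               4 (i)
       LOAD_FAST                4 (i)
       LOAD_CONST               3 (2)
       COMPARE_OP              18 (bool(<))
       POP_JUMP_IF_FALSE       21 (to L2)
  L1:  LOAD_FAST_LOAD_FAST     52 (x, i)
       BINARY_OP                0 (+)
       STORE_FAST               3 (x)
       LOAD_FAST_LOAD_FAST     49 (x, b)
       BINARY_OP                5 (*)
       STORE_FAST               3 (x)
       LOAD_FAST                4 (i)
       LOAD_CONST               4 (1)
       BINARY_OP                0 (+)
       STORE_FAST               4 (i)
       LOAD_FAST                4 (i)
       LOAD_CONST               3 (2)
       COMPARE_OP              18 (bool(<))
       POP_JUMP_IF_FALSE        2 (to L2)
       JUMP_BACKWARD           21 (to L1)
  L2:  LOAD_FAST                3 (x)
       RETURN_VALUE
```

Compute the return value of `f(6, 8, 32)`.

LOAD_CONST → push 11. Stack: [11]
LOAD_FAST a → push 6. Stack: [11, 6]
BINARY_OP | → 11 | 6 = 15. Stack: [15]
STORE_FAST x → x=15. Stack: []
LOAD_CONST → push 0. Stack: [0]
STORE_FAST i → i=0. Stack: []
LOAD_FAST i → push 0. Stack: [0]
LOAD_CONST → push 2. Stack: [0, 2]
COMPARE_OP bool(<) → 0 vs 2 = True. Stack: [True]
POP_JUMP_IF_FALSE → pop True; no jump. Stack: []
LOAD_FAST_LOAD_FAST x,i → push 15,0. Stack: [15, 0]
BINARY_OP + → 15 + 0 = 15. Stack: [15]
STORE_FAST x → x=15. Stack: []
LOAD_FAST_LOAD_FAST x,b → push 15,8. Stack: [15, 8]
BINARY_OP * → 15 * 8 = 120. Stack: [120]
STORE_FAST x → x=120. Stack: []
LOAD_FAST i → push 0. Stack: [0]
LOAD_CONST → push 1. Stack: [0, 1]
BINARY_OP + → 0 + 1 = 1. Stack: [1]
STORE_FAST i → i=1. Stack: []
LOAD_FAST i → push 1. Stack: [1]
LOAD_CONST → push 2. Stack: [1, 2]
COMPARE_OP bool(<) → 1 vs 2 = True. Stack: [True]
POP_JUMP_IF_FALSE → pop True; no jump. Stack: []
LOAD_FAST_LOAD_FAST x,i → push 120,1. Stack: [120, 1]
BINARY_OP + → 120 + 1 = 121. Stack: [121]
STORE_FAST x → x=121. Stack: []
LOAD_FAST_LOAD_FAST x,b → push 121,8. Stack: [121, 8]
BINARY_OP * → 121 * 8 = 968. Stack: [968]
STORE_FAST x → x=968. Stack: []
LOAD_FAST i → push 1. Stack: [1]
LOAD_CONST → push 1. Stack: [1, 1]
BINARY_OP + → 1 + 1 = 2. Stack: [2]
STORE_FAST i → i=2. Stack: []
LOAD_FAST i → push 2. Stack: [2]
LOAD_CONST → push 2. Stack: [2, 2]
COMPARE_OP bool(<) → 2 vs 2 = False. Stack: [False]
POP_JUMP_IF_FALSE → pop False; jump. Stack: []
LOAD_FAST x → push 968. Stack: [968]
RETURN_VALUE → return 968.

968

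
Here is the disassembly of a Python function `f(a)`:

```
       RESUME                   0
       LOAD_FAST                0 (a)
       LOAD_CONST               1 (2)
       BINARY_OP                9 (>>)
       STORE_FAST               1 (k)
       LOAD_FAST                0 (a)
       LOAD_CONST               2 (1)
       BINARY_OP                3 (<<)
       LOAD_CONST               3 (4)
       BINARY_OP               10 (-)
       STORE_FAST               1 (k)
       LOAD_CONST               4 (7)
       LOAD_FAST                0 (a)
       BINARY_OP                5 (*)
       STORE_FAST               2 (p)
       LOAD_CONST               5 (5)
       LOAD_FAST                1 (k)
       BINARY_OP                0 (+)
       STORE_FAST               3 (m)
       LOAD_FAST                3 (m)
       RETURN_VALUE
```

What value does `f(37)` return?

75

LOAD_FAST a → push 37. Stack: [37]
LOAD_CONST → push 2. Stack: [37, 2]
BINARY_OP >> → 37 >> 2 = 9. Stack: [9]
STORE_FAST k → k=9. Stack: []
LOAD_FAST a → push 37. Stack: [37]
LOAD_CONST → push 1. Stack: [37, 1]
BINARY_OP << → 37 << 1 = 74. Stack: [74]
LOAD_CONST → push 4. Stack: [74, 4]
BINARY_OP - → 74 - 4 = 70. Stack: [70]
STORE_FAST k → k=70. Stack: []
LOAD_CONST → push 7. Stack: [7]
LOAD_FAST a → push 37. Stack: [7, 37]
BINARY_OP * → 7 * 37 = 259. Stack: [259]
STORE_FAST p → p=259. Stack: []
LOAD_CONST → push 5. Stack: [5]
LOAD_FAST k → push 70. Stack: [5, 70]
BINARY_OP + → 5 + 70 = 75. Stack: [75]
STORE_FAST m → m=75. Stack: []
LOAD_FAST m → push 75. Stack: [75]
RETURN_VALUE → return 75.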